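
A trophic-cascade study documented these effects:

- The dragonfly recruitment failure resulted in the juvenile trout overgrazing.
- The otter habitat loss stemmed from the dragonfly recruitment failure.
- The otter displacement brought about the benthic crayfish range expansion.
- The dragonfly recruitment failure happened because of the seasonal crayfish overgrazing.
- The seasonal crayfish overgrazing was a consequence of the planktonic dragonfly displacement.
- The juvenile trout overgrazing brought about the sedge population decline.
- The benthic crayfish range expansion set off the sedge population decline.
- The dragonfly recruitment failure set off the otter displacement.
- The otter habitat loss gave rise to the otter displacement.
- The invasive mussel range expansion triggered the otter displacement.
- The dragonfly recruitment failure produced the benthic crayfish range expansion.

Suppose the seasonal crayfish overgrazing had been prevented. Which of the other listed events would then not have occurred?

the dragonfly recruitment failure, the juvenile trout overgrazing, the otter habitat loss

Downstream of the seasonal crayfish overgrazing: the dragonfly recruitment failure, the juvenile trout overgrazing, the otter habitat loss, the otter displacement, the benthic crayfish range expansion, the sedge population decline.
Of those, still caused via another path: the otter displacement, the benthic crayfish range expansion, the sedge population decline.
The remainder have no surviving cause.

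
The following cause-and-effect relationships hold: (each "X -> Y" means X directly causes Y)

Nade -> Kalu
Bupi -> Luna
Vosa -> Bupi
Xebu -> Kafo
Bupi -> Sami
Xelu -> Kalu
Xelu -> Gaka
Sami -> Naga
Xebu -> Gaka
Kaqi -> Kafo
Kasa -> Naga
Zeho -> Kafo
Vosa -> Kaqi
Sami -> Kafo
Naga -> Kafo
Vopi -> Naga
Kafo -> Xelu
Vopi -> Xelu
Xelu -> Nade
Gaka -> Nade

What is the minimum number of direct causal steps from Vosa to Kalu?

Shortest chain: Vosa → Kaqi → Kafo → Xelu → Kalu.

4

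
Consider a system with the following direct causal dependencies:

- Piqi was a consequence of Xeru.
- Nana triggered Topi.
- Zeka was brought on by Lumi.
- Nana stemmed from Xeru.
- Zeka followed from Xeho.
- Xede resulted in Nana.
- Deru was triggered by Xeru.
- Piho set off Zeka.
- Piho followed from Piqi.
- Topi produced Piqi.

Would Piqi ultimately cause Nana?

Piqi leads to Piho, Zeka; Nana is not among them.

No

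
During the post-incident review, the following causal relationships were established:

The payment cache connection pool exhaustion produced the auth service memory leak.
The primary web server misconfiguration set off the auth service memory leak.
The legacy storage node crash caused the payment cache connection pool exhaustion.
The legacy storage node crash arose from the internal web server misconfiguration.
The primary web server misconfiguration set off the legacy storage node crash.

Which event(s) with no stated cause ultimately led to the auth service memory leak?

Tracing upstream from the auth service memory leak: the auth service memory leak ← the primary web server misconfiguration.
A separate upstream branch: the auth service memory leak ← the payment cache connection pool exhaustion ← the legacy storage node crash ← the internal web server misconfiguration.
Each of those chain origins has no stated cause.

the internal web server misconfiguration, the primary web server misconfiguration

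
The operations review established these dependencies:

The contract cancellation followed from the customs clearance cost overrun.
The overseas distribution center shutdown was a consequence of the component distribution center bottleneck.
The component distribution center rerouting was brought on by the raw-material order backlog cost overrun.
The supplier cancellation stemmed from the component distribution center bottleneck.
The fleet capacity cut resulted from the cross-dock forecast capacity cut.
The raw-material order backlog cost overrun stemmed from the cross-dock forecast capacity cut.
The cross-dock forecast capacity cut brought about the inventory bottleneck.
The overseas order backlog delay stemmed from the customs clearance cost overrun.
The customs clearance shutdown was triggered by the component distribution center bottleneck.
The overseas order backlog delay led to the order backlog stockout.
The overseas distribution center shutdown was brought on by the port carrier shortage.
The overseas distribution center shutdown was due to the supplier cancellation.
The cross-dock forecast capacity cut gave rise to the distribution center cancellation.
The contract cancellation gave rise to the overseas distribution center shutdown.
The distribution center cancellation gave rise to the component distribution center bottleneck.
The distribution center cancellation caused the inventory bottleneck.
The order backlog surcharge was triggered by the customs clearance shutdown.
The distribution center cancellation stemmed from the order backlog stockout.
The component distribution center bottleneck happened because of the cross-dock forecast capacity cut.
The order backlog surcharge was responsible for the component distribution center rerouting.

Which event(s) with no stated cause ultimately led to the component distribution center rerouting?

Tracing upstream from the component distribution center rerouting: the component distribution center rerouting ← the raw-material order backlog cost overrun ← the cross-dock forecast capacity cut.
A separate upstream branch: the component distribution center rerouting ← the order backlog surcharge ← the customs clearance shutdown ← the component distribution center bottleneck ← the distribution center cancellation ← the order backlog stockout ← the overseas order backlog delay ← the customs clearance cost overrun.
Each of those chain origins has no stated cause.

the cross-dock forecast capacity cut, the customs clearance cost overrun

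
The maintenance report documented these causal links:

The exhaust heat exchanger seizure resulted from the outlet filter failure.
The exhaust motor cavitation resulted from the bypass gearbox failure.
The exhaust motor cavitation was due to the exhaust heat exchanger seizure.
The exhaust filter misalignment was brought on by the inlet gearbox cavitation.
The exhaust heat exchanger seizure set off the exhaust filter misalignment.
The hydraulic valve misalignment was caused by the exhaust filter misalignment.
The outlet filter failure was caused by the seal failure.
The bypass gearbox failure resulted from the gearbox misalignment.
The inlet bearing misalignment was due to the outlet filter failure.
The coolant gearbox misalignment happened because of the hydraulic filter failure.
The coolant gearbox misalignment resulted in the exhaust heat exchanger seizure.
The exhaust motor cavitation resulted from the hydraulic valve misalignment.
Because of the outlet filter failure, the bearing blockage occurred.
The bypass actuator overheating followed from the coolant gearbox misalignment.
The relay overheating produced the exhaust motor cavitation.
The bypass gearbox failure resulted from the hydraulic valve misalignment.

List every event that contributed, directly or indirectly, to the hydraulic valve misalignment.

Immediate cause of the hydraulic valve misalignment: the exhaust filter misalignment.
Further upstream: the seal failure, the hydraulic filter failure, the outlet filter failure, the coolant gearbox misalignment, the inlet gearbox cavitation, the exhaust heat exchanger seizure.

the coolant gearbox misalignment, the exhaust filter misalignment, the exhaust heat exchanger seizure, the hydraulic filter failure, the inlet gearbox cavitation, the outlet filter failure, the seal failure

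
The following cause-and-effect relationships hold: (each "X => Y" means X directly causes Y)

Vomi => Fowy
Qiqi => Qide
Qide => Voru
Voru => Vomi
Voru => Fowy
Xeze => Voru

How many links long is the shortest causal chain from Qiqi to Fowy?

Shortest chain: Qiqi → Qide → Voru → Fowy.

3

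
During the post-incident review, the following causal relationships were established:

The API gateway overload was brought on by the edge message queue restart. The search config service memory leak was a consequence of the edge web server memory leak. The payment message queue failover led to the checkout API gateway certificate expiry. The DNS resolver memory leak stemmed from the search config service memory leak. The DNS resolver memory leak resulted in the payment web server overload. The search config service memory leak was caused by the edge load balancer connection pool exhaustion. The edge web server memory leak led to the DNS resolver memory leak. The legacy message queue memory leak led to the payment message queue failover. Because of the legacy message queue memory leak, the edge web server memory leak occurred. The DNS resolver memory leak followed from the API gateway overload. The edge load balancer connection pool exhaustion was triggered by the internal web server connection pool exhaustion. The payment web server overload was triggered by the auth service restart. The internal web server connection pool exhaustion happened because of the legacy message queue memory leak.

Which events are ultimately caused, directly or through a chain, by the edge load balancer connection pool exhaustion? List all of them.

Direct effects: the search config service memory leak.
2 steps out: the DNS resolver memory leak.
3 steps out: the payment web server overload.
Not reachable from it: the legacy message queue memory leak, the payment message queue failover, the edge message queue restart, the auth service restart, the API gateway overload, the checkout API gateway certificate expiry, the internal web server connection pool exhaustion, the edge web server memory leak.

the DNS resolver memory leak, the payment web server overload, the search config service memory leak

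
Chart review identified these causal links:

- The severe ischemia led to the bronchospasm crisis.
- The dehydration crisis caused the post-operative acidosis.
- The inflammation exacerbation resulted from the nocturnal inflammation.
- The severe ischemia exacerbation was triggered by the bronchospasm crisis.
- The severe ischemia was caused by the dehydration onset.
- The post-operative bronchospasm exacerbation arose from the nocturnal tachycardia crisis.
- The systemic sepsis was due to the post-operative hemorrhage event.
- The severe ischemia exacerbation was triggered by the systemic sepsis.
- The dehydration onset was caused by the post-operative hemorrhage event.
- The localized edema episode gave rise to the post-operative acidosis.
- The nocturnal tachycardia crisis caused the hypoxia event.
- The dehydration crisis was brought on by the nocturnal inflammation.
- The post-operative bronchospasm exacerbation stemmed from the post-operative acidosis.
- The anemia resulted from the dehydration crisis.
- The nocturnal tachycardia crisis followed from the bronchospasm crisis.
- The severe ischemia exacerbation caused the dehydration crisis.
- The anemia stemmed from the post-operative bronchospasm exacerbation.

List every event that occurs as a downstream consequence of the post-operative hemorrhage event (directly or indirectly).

Direct effects: the dehydration onset, the systemic sepsis.
2 steps out: the severe ischemia, the severe ischemia exacerbation.
3 steps out: the bronchospasm crisis, the dehydration crisis.
4 steps out: the nocturnal tachycardia crisis, the post-operative acidosis, the anemia.
5 steps out: the hypoxia event, the post-operative bronchospasm exacerbation.
Not reachable from it: the nocturnal inflammation, the inflammation exacerbation, the localized edema episode.

the anemia, the bronchospasm crisis, the dehydration crisis, the dehydration onset, the hypoxia event, the nocturnal tachycardia crisis, the post-operative acidosis, the post-operative bronchospasm exacerbation, the severe ischemia, the severe ischemia exacerbation, the systemic sepsis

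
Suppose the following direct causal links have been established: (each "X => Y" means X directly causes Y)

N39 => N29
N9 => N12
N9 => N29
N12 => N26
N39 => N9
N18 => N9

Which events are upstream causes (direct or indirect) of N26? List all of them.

N12, N18, N39, N9

Immediate cause of N26: N12.
Further upstream: N39, N9, N18.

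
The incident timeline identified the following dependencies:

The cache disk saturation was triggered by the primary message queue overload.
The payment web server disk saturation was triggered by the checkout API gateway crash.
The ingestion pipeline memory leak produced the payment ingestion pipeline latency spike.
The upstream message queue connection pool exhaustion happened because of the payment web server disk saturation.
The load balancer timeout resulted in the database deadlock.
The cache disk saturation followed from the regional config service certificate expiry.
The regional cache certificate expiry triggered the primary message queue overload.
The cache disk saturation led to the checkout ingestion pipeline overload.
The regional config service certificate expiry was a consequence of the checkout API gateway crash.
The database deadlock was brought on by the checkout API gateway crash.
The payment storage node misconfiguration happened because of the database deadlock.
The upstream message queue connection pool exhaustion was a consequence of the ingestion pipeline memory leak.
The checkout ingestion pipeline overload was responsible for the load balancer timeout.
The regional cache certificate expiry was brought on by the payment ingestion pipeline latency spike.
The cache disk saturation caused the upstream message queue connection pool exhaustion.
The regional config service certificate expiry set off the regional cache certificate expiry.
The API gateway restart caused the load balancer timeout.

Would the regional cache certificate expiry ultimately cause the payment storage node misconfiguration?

There is a causal chain: the regional cache certificate expiry → the primary message queue overload → the cache disk saturation → the checkout ingestion pipeline overload → the load balancer timeout → the database deadlock → the payment storage node misconfiguration.

Yes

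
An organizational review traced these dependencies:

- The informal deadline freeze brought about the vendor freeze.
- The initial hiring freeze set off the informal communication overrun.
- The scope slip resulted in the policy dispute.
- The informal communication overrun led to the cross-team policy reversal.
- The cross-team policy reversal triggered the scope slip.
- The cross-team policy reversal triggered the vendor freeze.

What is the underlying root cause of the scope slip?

Tracing upstream from the scope slip: the scope slip ← the cross-team policy reversal ← the informal communication overrun ← the initial hiring freeze.
The initial hiring freeze has no stated cause, so it is the root.

the initial hiring freeze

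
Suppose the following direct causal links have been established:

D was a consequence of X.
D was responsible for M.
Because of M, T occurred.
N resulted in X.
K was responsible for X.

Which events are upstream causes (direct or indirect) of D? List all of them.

K, N, X

Immediate cause of D: X.
Further upstream: K, N.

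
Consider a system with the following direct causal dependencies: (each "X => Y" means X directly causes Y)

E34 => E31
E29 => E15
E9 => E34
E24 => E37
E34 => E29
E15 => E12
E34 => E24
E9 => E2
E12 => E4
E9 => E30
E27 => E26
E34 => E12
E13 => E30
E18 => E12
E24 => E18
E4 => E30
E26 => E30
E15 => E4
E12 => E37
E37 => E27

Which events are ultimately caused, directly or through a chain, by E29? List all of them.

E12, E15, E26, E27, E30, E37, E4

Direct effects: E15.
2 steps out: E12, E4.
3 steps out: E37, E30.
4 steps out: E27.
5 steps out: E26.
Not reachable from it: E9, E2, E34, E24, E18, E31, E13.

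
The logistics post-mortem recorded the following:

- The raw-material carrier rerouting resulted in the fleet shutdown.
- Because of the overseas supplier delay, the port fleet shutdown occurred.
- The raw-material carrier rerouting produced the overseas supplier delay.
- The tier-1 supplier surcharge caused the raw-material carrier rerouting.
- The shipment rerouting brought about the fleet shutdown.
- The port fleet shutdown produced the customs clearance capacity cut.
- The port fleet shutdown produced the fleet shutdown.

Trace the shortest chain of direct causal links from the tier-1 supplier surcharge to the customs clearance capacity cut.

the tier-1 supplier surcharge → the raw-material carrier rerouting
the raw-material carrier rerouting → the overseas supplier delay
the overseas supplier delay → the port fleet shutdown
the port fleet shutdown → the customs clearance capacity cut
Length: 4 steps.

the tier-1 supplier surcharge → the raw-material carrier rerouting → the overseas supplier delay → the port fleet shutdown → the customs clearance capacity cut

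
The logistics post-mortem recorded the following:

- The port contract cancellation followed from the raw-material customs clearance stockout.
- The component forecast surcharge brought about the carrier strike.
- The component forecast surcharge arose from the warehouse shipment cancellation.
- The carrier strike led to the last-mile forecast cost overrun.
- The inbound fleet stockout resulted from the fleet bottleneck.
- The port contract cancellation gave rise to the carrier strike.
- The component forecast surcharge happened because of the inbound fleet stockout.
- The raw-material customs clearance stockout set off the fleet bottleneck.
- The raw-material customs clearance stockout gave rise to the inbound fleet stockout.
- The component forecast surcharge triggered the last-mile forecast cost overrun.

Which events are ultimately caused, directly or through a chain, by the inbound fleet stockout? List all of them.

Direct effects: the component forecast surcharge.
2 steps out: the carrier strike, the last-mile forecast cost overrun.
Not reachable from it: the raw-material customs clearance stockout, the fleet bottleneck, the port contract cancellation, the warehouse shipment cancellation.

the carrier strike, the component forecast surcharge, the last-mile forecast cost overrun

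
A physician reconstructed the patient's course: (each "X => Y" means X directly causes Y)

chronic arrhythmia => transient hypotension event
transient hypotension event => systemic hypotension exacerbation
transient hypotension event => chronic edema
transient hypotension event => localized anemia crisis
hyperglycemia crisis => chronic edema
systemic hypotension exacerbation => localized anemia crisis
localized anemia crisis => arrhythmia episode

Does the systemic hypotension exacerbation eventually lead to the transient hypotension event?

No

The systemic hypotension exacerbation leads to the localized anemia crisis, the arrhythmia episode; the transient hypotension event is not among them.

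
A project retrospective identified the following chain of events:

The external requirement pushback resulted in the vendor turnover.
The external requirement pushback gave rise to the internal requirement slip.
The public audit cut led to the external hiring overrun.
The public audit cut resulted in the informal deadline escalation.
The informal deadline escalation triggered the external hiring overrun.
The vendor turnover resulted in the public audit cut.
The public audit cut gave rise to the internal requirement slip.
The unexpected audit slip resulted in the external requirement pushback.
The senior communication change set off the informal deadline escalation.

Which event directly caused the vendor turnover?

the external requirement pushback

Upstream contributors include the unexpected audit slip, but only the external requirement pushback feeds directly into the vendor turnover.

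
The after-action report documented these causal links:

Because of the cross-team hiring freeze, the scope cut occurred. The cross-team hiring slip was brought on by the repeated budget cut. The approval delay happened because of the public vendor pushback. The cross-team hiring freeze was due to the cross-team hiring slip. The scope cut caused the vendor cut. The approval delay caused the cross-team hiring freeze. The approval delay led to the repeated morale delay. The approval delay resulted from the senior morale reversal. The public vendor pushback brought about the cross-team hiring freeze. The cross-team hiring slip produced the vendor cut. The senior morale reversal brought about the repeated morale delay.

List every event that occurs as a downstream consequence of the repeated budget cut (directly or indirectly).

the cross-team hiring freeze, the cross-team hiring slip, the scope cut, the vendor cut

Direct effects: the cross-team hiring slip.
2 steps out: the cross-team hiring freeze, the vendor cut.
3 steps out: the scope cut.
Not reachable from it: the senior morale reversal, the public vendor pushback, the approval delay, the repeated morale delay.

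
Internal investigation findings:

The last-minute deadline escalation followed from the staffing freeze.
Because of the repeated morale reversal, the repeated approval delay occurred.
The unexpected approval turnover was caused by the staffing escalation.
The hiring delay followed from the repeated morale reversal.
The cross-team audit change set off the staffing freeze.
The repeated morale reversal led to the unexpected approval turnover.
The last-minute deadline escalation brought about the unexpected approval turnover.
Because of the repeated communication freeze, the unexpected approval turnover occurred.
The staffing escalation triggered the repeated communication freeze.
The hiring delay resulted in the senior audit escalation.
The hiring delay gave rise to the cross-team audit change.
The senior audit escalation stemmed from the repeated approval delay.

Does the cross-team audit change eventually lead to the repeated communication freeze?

No

The cross-team audit change leads to the staffing freeze, the last-minute deadline escalation, the unexpected approval turnover; the repeated communication freeze is not among them.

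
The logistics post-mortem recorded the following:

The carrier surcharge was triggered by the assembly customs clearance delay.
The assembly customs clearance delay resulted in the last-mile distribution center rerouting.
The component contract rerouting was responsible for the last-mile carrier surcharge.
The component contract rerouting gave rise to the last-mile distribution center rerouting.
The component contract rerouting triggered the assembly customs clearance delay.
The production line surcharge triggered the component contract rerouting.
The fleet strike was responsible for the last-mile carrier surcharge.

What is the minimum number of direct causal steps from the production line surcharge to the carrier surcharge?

Shortest chain: the production line surcharge → the component contract rerouting → the assembly customs clearance delay → the carrier surcharge.

3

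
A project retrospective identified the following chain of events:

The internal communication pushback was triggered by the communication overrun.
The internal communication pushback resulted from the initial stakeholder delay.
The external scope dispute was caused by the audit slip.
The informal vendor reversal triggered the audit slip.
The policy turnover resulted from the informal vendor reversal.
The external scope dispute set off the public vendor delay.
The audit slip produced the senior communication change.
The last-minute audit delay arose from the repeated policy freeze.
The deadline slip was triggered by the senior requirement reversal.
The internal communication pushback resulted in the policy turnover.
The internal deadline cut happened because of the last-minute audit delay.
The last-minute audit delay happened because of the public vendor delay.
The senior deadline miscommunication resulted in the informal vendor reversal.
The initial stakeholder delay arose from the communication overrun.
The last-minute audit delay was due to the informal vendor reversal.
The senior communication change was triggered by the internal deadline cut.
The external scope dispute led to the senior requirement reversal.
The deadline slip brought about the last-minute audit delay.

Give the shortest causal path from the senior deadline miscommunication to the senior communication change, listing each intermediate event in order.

the senior deadline miscommunication → the informal vendor reversal
the informal vendor reversal → the audit slip
the audit slip → the senior communication change
Length: 3 steps.

the senior deadline miscommunication → the informal vendor reversal → the audit slip → the senior communication change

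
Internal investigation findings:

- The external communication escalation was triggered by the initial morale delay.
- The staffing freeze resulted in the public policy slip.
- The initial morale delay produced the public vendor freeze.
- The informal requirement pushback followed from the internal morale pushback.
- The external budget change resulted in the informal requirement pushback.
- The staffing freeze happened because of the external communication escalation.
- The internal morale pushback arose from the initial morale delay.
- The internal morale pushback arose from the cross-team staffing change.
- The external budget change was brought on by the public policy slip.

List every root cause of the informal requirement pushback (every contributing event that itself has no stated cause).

the cross-team staffing change, the initial morale delay

Tracing upstream from the informal requirement pushback: the informal requirement pushback ← the internal morale pushback ← the initial morale delay.
A separate upstream branch: the informal requirement pushback ← the internal morale pushback ← the cross-team staffing change.
Each of those chain origins has no stated cause.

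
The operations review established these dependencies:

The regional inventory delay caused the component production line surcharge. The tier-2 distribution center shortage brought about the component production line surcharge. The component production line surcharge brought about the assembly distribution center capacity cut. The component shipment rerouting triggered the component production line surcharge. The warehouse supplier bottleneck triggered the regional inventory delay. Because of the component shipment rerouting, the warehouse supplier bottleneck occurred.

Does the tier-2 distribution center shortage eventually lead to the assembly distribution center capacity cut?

Yes

There is a causal chain: the tier-2 distribution center shortage → the component production line surcharge → the assembly distribution center capacity cut.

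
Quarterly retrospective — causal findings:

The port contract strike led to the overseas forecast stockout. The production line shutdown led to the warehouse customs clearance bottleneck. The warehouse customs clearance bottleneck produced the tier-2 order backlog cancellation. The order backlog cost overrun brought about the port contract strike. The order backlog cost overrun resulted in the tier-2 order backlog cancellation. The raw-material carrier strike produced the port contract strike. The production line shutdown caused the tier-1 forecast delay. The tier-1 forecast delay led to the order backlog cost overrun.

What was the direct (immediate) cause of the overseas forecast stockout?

Upstream contributors include the production line shutdown, the tier-1 forecast delay, the order backlog cost overrun, the raw-material carrier strike, but only the port contract strike feeds directly into the overseas forecast stockout.

the port contract strike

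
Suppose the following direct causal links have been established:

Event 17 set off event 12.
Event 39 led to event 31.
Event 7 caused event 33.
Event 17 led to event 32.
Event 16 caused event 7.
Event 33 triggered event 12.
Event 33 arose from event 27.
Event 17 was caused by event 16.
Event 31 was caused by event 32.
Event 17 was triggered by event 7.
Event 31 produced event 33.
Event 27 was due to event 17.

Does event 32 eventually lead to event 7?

No

Event 32 leads to event 31, event 33, event 12; event 7 is not among them.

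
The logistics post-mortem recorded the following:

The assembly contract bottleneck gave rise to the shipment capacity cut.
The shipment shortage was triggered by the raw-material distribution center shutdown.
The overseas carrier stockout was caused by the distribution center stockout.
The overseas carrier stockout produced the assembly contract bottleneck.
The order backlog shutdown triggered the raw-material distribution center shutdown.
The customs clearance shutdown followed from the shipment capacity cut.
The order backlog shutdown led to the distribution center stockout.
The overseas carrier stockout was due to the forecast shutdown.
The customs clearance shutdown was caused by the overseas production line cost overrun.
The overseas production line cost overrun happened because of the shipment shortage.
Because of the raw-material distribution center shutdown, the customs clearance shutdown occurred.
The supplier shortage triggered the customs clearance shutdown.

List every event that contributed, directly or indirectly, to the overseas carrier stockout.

the distribution center stockout, the forecast shutdown, the order backlog shutdown

Immediate causes of the overseas carrier stockout: the forecast shutdown, the distribution center stockout.
Further upstream: the order backlog shutdown.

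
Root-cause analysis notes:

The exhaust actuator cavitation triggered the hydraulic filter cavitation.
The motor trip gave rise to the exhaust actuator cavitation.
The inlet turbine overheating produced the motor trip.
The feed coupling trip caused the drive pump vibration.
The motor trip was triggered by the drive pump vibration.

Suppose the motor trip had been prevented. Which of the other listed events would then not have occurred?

the exhaust actuator cavitation, the hydraulic filter cavitation

Downstream of the motor trip: the exhaust actuator cavitation, the hydraulic filter cavitation.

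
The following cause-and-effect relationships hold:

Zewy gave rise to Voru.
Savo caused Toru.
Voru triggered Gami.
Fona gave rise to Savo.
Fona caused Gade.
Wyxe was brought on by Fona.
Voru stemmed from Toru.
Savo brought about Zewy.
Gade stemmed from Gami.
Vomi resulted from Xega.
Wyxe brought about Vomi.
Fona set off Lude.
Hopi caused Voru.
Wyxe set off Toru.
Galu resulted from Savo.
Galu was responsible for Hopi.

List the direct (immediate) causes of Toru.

Upstream contributors include Fona, but only Savo, Wyxe feed directly into Toru.

Savo, Wyxe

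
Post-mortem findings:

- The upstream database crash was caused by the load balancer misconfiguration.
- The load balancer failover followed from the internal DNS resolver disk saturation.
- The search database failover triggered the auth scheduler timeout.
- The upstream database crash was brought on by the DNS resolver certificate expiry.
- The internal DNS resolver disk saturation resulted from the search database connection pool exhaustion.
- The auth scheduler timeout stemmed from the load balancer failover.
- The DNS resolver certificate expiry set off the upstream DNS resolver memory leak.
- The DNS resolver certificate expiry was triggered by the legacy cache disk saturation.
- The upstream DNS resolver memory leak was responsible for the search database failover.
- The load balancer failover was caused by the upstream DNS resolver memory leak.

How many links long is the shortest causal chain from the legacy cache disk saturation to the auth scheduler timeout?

Shortest chain: the legacy cache disk saturation → the DNS resolver certificate expiry → the upstream DNS resolver memory leak → the load balancer failover → the auth scheduler timeout.

4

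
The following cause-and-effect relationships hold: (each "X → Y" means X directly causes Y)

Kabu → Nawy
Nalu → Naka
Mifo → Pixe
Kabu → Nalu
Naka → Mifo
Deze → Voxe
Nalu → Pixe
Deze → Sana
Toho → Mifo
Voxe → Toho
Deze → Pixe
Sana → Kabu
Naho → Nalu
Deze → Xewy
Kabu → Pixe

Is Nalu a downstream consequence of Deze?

Yes

There is a causal chain: Deze → Sana → Kabu → Nalu.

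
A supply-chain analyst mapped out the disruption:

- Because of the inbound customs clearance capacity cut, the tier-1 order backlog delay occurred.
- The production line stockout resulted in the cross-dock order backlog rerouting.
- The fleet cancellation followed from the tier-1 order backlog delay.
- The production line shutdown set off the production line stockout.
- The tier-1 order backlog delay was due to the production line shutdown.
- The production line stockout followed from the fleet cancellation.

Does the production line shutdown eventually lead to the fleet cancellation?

Yes

There is a causal chain: the production line shutdown → the tier-1 order backlog delay → the fleet cancellation.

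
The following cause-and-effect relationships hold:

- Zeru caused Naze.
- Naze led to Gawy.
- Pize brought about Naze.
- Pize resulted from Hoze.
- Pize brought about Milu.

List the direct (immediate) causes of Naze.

Pize, Zeru

Upstream contributors include Hoze, but only Pize, Zeru feed directly into Naze.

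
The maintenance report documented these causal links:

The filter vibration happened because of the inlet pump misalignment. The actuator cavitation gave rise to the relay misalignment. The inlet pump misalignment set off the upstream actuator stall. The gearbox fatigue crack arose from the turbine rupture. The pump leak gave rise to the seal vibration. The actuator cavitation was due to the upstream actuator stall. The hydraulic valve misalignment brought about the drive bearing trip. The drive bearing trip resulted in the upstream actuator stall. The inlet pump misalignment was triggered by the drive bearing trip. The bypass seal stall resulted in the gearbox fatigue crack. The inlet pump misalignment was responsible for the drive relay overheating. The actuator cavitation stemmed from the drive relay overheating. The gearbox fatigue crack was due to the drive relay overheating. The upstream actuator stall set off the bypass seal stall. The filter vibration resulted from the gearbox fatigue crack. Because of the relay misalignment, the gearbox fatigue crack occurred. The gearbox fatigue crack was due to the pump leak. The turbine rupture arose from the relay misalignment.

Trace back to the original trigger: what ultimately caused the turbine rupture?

the hydraulic valve misalignment

Tracing upstream from the turbine rupture: the turbine rupture ← the relay misalignment ← the actuator cavitation ← the upstream actuator stall ← the drive bearing trip ← the hydraulic valve misalignment.
The hydraulic valve misalignment has no stated cause, so it is the root.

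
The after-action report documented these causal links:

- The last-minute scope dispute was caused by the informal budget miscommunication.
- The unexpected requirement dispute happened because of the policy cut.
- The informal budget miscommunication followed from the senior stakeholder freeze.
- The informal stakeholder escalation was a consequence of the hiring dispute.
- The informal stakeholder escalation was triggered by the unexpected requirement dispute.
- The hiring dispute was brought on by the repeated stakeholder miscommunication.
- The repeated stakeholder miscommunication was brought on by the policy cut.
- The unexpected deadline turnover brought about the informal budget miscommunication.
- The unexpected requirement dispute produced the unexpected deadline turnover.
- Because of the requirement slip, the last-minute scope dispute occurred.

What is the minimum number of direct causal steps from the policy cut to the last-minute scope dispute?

Shortest chain: the policy cut → the unexpected requirement dispute → the unexpected deadline turnover → the informal budget miscommunication → the last-minute scope dispute.

4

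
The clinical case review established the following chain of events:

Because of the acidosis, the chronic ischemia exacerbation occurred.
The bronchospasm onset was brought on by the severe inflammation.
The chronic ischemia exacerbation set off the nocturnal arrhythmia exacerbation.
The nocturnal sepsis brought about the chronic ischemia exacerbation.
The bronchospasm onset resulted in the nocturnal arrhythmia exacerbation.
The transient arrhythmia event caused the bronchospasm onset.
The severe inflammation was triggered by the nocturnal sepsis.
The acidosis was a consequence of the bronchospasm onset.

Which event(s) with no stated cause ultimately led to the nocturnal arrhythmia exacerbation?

the nocturnal sepsis, the transient arrhythmia event

Tracing upstream from the nocturnal arrhythmia exacerbation: the nocturnal arrhythmia exacerbation ← the bronchospasm onset ← the transient arrhythmia event.
A separate upstream branch: the nocturnal arrhythmia exacerbation ← the chronic ischemia exacerbation ← the nocturnal sepsis.
Each of those chain origins has no stated cause.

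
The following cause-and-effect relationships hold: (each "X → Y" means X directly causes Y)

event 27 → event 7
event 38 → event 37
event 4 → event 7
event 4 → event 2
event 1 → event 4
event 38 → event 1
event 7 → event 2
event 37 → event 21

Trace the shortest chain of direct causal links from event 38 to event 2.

event 38 → event 1
event 1 → event 4
event 4 → event 2
Length: 3 steps.

event 38 → event 1 → event 4 → event 2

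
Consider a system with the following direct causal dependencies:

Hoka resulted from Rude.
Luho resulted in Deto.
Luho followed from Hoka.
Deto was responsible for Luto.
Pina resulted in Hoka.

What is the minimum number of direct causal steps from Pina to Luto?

4

Shortest chain: Pina → Hoka → Luho → Deto → Luto.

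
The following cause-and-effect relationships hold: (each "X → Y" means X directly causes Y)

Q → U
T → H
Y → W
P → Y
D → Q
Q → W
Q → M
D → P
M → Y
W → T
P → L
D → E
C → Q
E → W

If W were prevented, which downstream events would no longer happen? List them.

Downstream of W: T, H.

H, T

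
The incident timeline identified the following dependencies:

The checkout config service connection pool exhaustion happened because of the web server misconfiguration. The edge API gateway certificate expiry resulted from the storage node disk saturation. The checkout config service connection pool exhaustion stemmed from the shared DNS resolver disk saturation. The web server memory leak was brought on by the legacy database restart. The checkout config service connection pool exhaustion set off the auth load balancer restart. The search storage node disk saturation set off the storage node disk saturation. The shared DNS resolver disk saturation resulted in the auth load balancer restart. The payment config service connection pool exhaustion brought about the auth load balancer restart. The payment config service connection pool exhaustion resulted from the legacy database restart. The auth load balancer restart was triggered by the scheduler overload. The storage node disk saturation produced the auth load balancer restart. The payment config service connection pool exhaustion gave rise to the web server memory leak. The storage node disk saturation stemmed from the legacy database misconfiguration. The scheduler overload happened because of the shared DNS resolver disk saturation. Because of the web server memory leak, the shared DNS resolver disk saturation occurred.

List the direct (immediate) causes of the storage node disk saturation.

the legacy database misconfiguration, the search storage node disk saturation

the legacy database misconfiguration, the search storage node disk saturation → the storage node disk saturation with nothing further upstream stated.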